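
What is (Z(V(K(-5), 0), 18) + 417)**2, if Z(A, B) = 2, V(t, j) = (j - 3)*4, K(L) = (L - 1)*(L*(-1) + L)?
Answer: 175561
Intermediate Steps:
K(L) = 0 (K(L) = (-1 + L)*(-L + L) = (-1 + L)*0 = 0)
V(t, j) = -12 + 4*j (V(t, j) = (-3 + j)*4 = -12 + 4*j)
(Z(V(K(-5), 0), 18) + 417)**2 = (2 + 417)**2 = 419**2 = 175561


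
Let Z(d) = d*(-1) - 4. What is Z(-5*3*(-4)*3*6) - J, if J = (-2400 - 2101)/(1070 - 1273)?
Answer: -32079/29 ≈ -1106.2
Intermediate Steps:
Z(d) = -4 - d (Z(d) = -d - 4 = -4 - d)
J = 643/29 (J = -4501/(-203) = -4501*(-1/203) = 643/29 ≈ 22.172)
Z(-5*3*(-4)*3*6) - J = (-4 - (-5*3*(-4)*3)*6) - 1*643/29 = (-4 - (-(-60)*3)*6) - 643/29 = (-4 - (-5*(-36))*6) - 643/29 = (-4 - 180*6) - 643/29 = (-4 - 1*1080) - 643/29 = (-4 - 1080) - 643/29 = -1084 - 643/29 = -32079/29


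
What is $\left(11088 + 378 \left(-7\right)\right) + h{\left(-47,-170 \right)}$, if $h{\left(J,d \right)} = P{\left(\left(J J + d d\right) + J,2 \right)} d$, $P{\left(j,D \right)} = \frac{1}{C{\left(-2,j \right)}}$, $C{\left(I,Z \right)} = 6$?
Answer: $\frac{25241}{3} \approx 8413.7$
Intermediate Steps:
$P{\left(j,D \right)} = \frac{1}{6}$
$h{\left(J,d \right)} = \frac{d}{6}$
$\left(11088 + 378 \left(-7\right)\right) + h{\left(-47,-170 \right)} = \left(11088 + 378 \left(-7\right)\right) + \frac{1}{6} \left(-170\right) = \left(11088 - 2646\right) - \frac{85}{3} = 8442 - \frac{85}{3} = \frac{25241}{3}$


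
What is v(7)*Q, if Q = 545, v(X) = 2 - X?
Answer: -2725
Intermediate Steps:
v(7)*Q = (2 - 1*7)*545 = (2 - 7)*545 = -5*545 = -2725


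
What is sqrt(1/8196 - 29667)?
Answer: I*sqrt(498215847819)/4098 ≈ 172.24*I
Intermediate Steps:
sqrt(1/8196 - 29667) = sqrt(-243150731/8196) = I*sqrt(498215847819)/4098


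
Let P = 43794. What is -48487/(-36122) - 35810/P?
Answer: 414955429/790963434 ≈ 0.52462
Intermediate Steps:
-48487/(-36122) - 35810/P = -48487/(-36122) - 35810/43794 = -48487*(-1/36122) - 35810*1/43794 = 48487/36122 - 17905/21897 = 414955429/790963434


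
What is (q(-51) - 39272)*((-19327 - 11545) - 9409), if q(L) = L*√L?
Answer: 1581915432 + 2054331*I*√51 ≈ 1.5819e+9 + 1.4671e+7*I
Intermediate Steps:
q(L) = L^(3/2)
(q(-51) - 39272)*((-19327 - 11545) - 9409) = ((-51)^(3/2) - 39272)*((-19327 - 11545) - 9409) = (-51*I*√51 - 39272)*(-30872 - 9409) = (-39272 - 51*I*√51)*(-40281) = 1581915432 + 2054331*I*√51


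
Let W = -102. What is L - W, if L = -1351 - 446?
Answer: -1695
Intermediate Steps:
L = -1797
L - W = -1797 - 1*(-102) = -1797 + 102 = -1695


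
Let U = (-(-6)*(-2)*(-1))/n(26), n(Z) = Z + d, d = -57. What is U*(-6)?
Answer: 72/31 ≈ 2.3226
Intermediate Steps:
n(Z) = -57 + Z (n(Z) = Z - 57 = -57 + Z)
U = -12/31 (U = (-(-6)*(-2)*(-1))/(-57 + 26) = (-2*6*(-1))/(-31) = -12*(-1)*(-1/31) = 12*(-1/31) = -12/31 ≈ -0.38710)
U*(-6) = -12/31*(-6) = 72/31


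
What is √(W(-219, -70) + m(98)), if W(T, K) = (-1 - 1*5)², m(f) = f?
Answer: √134 ≈ 11.576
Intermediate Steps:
W(T, K) = 36 (W(T, K) = (-1 - 5)² = (-6)² = 36)
√(W(-219, -70) + m(98)) = √(36 + 98) = √134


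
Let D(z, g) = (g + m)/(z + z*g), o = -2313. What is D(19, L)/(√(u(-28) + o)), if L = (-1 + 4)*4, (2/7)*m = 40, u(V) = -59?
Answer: -4*I*√593/7709 ≈ -0.012635*I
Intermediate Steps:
m = 140 (m = (7/2)*40 = 140)
L = 12 (L = 3*4 = 12)
D(z, g) = (140 + g)/(z + g*z) (D(z, g) = (g + 140)/(z + z*g) = (140 + g)/(z + g*z))
D(19, L)/(√(u(-28) + o)) = ((140 + 12)/(19*(1 + 12)))/(√(-59 - 2313)) = ((1/19)*152/13)/(√(-2372)) = ((1/19)*(1/13)*152)/((2*I*√593)) = 8*(-I*√593/1186)/13 = -4*I*√593/7709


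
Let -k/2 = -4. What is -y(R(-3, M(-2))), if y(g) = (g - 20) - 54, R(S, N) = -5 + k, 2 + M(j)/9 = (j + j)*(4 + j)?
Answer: 71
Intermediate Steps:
k = 8 (k = -2*(-4) = 8)
M(j) = -18 + 18*j*(4 + j) (M(j) = -18 + 9*((j + j)*(4 + j)) = -18 + 9*((2*j)*(4 + j)) = -18 + 9*(2*j*(4 + j)) = -18 + 18*j*(4 + j))
R(S, N) = 3 (R(S, N) = -5 + 8 = 3)
y(g) = -74 + g (y(g) = (-20 + g) - 54 = -74 + g)
-y(R(-3, M(-2))) = -(-74 + 3) = -1*(-71) = 71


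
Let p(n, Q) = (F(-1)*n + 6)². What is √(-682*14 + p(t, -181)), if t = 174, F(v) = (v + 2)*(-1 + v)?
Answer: 2*√26854 ≈ 327.74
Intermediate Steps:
F(v) = (-1 + v)*(2 + v) (F(v) = (2 + v)*(-1 + v) = (-1 + v)*(2 + v))
p(n, Q) = (6 - 2*n)² (p(n, Q) = ((-2 - 1 + (-1)²)*n + 6)² = ((-2 - 1 + 1)*n + 6)² = (-2*n + 6)² = (6 - 2*n)²)
√(-682*14 + p(t, -181)) = √(-682*14 + 4*(-3 + 174)²) = √(-9548 + 4*171²) = √(-9548 + 4*29241) = √(-9548 + 116964) = √107416 = 2*√26854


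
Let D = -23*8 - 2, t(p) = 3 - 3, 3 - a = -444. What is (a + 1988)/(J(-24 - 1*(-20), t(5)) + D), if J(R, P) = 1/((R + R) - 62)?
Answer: -170450/13021 ≈ -13.090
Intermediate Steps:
a = 447 (a = 3 - 1*(-444) = 3 + 444 = 447)
t(p) = 0
J(R, P) = 1/(-62 + 2*R) (J(R, P) = 1/(2*R - 62) = 1/(-62 + 2*R))
D = -186 (D = -184 - 2 = -186)
(a + 1988)/(J(-24 - 1*(-20), t(5)) + D) = (447 + 1988)/(1/(2*(-31 + (-24 - 1*(-20)))) - 186) = 2435/(1/(2*(-31 + (-24 + 20))) - 186) = 2435/(1/(2*(-31 - 4)) - 186) = 2435/((1/2)/(-35) - 186) = 2435/((1/2)*(-1/35) - 186) = 2435/(-1/70 - 186) = 2435/(-13021/70) = 2435*(-70/13021) = -170450/13021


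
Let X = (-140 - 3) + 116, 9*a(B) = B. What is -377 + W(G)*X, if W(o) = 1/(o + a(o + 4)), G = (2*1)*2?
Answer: -16831/44 ≈ -382.52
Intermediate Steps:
a(B) = B/9
G = 4 (G = 2*2 = 4)
W(o) = 1/(4/9 + 10*o/9) (W(o) = 1/(o + (o + 4)/9) = 1/(o + (4 + o)/9) = 1/(o + (4/9 + o/9)) = 1/(4/9 + 10*o/9))
X = -27 (X = -143 + 116 = -27)
-377 + W(G)*X = -377 + (9/(2*(2 + 5*4)))*(-27) = -377 + (9/(2*(2 + 20)))*(-27) = -377 + ((9/2)/22)*(-27) = -377 + ((9/2)*(1/22))*(-27) = -377 + (9/44)*(-27) = -377 - 243/44 = -16831/44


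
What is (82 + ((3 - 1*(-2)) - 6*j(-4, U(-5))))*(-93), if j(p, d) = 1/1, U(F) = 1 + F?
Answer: -7533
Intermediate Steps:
j(p, d) = 1
(82 + ((3 - 1*(-2)) - 6*j(-4, U(-5))))*(-93) = (82 + ((3 - 1*(-2)) - 6*1))*(-93) = (82 + ((3 + 2) - 6))*(-93) = (82 + (5 - 6))*(-93) = (82 - 1)*(-93) = 81*(-93) = -7533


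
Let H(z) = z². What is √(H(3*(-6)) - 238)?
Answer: √86 ≈ 9.2736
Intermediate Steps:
√(H(3*(-6)) - 238) = √((3*(-6))² - 238) = √((-18)² - 238) = √(324 - 238) = √86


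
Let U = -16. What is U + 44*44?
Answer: 1920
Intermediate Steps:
U + 44*44 = -16 + 44*44 = -16 + 1936 = 1920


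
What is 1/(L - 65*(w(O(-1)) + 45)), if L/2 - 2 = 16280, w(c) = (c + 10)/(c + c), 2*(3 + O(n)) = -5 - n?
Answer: 2/59343 ≈ 3.3702e-5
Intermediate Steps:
O(n) = -11/2 - n/2 (O(n) = -3 + (-5 - n)/2 = -3 + (-5/2 - n/2) = -11/2 - n/2)
w(c) = (10 + c)/(2*c) (w(c) = (10 + c)/((2*c)) = (10 + c)*(1/(2*c)) = (10 + c)/(2*c))
L = 32564 (L = 4 + 2*16280 = 4 + 32560 = 32564)
1/(L - 65*(w(O(-1)) + 45)) = 1/(32564 - 65*((10 + (-11/2 - ½*(-1)))/(2*(-11/2 - ½*(-1))) + 45)) = 1/(32564 - 65*((10 + (-11/2 + ½))/(2*(-11/2 + ½)) + 45)) = 1/(32564 - 65*((½)*(10 - 5)/(-5) + 45)) = 1/(32564 - 65*((½)*(-⅕)*5 + 45)) = 1/(32564 - 65*(-½ + 45)) = 1/(32564 - 65*89/2) = 1/(32564 - 5785/2) = 1/(59343/2) = 2/59343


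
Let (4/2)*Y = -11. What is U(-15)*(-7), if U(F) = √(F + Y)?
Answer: -7*I*√82/2 ≈ -31.694*I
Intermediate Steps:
Y = -11/2 (Y = (½)*(-11) = -11/2 ≈ -5.5000)
U(F) = √(-11/2 + F) (U(F) = √(F - 11/2) = √(-11/2 + F))
U(-15)*(-7) = (√(-22 + 4*(-15))/2)*(-7) = (√(-22 - 60)/2)*(-7) = (√(-82)/2)*(-7) = ((I*√82)/2)*(-7) = (I*√82/2)*(-7) = -7*I*√82/2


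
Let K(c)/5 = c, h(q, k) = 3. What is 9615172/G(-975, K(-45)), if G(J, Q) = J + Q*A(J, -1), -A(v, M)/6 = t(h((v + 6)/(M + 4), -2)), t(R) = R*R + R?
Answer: 1373596/2175 ≈ 631.54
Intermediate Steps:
K(c) = 5*c
t(R) = R + R**2 (t(R) = R**2 + R = R + R**2)
A(v, M) = -72 (A(v, M) = -18*(1 + 3) = -18*4 = -6*12 = -72)
G(J, Q) = J - 72*Q (G(J, Q) = J + Q*(-72) = J - 72*Q)
9615172/G(-975, K(-45)) = 9615172/(-975 - 360*(-45)) = 9615172/(-975 - 72*(-225)) = 9615172/(-975 + 16200) = 9615172/15225 = 9615172*(1/15225) = 1373596/2175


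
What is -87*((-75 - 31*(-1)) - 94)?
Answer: 12006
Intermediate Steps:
-87*((-75 - 31*(-1)) - 94) = -87*((-75 + 31) - 94) = -87*(-44 - 94) = -87*(-138) = 12006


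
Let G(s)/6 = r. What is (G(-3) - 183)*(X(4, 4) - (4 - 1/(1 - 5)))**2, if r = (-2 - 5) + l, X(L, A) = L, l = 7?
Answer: -183/16 ≈ -11.438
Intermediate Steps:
r = 0 (r = (-2 - 5) + 7 = -7 + 7 = 0)
G(s) = 0 (G(s) = 6*0 = 0)
(G(-3) - 183)*(X(4, 4) - (4 - 1/(1 - 5)))**2 = (0 - 183)*(4 - (4 - 1/(1 - 5)))**2 = -183*(4 - (4 - 1/(-4)))**2 = -183*(4 - (4 - 1*(-1/4)))**2 = -183*(4 - (4 + 1/4))**2 = -183*(4 - 1*17/4)**2 = -183*(4 - 17/4)**2 = -183*(-1/4)**2 = -183*1/16 = -183/16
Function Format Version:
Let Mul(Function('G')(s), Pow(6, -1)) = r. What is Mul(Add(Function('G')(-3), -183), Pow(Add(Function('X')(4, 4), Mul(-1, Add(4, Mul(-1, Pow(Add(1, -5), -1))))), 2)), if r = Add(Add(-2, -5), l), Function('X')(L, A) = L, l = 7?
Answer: Rational(-183, 16) ≈ -11.438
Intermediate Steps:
r = 0 (r = Add(Add(-2, -5), 7) = Add(-7, 7) = 0)
Function('G')(s) = 0 (Function('G')(s) = Mul(6, 0) = 0)
Mul(Add(Function('G')(-3), -183), Pow(Add(Function('X')(4, 4), Mul(-1, Add(4, Mul(-1, Pow(Add(1, -5), -1))))), 2)) = Mul(Add(0, -183), Pow(Add(4, Mul(-1, Add(4, Mul(-1, Pow(Add(1, -5), -1))))), 2)) = Mul(-183, Pow(Add(4, Mul(-1, Add(4, Mul(-1, Pow(-4, -1))))), 2)) = Mul(-183, Pow(Add(4, Mul(-1, Add(4, Mul(-1, Rational(-1, 4))))), 2)) = Mul(-183, Pow(Add(4, Mul(-1, Add(4, Rational(1, 4)))), 2)) = Mul(-183, Pow(Add(4, Mul(-1, Rational(17, 4))), 2)) = Mul(-183, Pow(Add(4, Rational(-17, 4)), 2)) = Mul(-183, Pow(Rational(-1, 4), 2)) = Mul(-183, Rational(1, 16)) = Rational(-183, 16)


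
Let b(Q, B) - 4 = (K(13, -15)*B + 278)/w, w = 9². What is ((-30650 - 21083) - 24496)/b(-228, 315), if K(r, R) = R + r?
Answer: 6174549/28 ≈ 2.2052e+5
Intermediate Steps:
w = 81
b(Q, B) = 602/81 - 2*B/81 (b(Q, B) = 4 + ((-15 + 13)*B + 278)/81 = 4 + (-2*B + 278)*(1/81) = 4 + (278 - 2*B)*(1/81) = 4 + (278/81 - 2*B/81) = 602/81 - 2*B/81)
((-30650 - 21083) - 24496)/b(-228, 315) = ((-30650 - 21083) - 24496)/(602/81 - 2/81*315) = (-51733 - 24496)/(602/81 - 70/9) = -76229/(-28/81) = -76229*(-81/28) = 6174549/28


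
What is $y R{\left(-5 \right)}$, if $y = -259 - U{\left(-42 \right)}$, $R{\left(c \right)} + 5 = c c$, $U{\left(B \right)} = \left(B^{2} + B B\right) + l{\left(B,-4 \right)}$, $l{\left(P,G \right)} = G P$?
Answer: $-79100$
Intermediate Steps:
$U{\left(B \right)} = - 4 B + 2 B^{2}$ ($U{\left(B \right)} = \left(B^{2} + B B\right) - 4 B = \left(B^{2} + B^{2}\right) - 4 B = 2 B^{2} - 4 B = - 4 B + 2 B^{2}$)
$R{\left(c \right)} = -5 + c^{2}$ ($R{\left(c \right)} = -5 + c c = -5 + c^{2}$)
$y = -3955$ ($y = -259 - 2 \left(-42\right) \left(-2 - 42\right) = -259 - 2 \left(-42\right) \left(-44\right) = -259 - 3696 = -3955$)
$y R{\left(-5 \right)} = - 3955 \left(-5 + \left(-5\right)^{2}\right) = - 3955 \left(-5 + 25\right) = \left(-3955\right) 20 = -79100$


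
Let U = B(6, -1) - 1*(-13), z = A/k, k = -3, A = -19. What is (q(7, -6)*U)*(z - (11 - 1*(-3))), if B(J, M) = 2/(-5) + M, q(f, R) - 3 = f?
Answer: -2668/3 ≈ -889.33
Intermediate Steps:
q(f, R) = 3 + f
B(J, M) = -⅖ + M (B(J, M) = 2*(-⅕) + M = -⅖ + M)
z = 19/3 (z = -19/(-3) = -19*(-⅓) = 19/3 ≈ 6.3333)
U = 58/5 (U = (-⅖ - 1) - 1*(-13) = -7/5 + 13 = 58/5 ≈ 11.600)
(q(7, -6)*U)*(z - (11 - 1*(-3))) = ((3 + 7)*(58/5))*(19/3 - (11 - 1*(-3))) = (10*(58/5))*(19/3 - (11 + 3)) = 116*(19/3 - 1*14) = 116*(19/3 - 14) = 116*(-23/3) = -2668/3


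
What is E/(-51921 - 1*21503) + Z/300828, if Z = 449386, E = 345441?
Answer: -17730651871/5521998768 ≈ -3.2109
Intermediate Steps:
E/(-51921 - 1*21503) + Z/300828 = 345441/(-51921 - 1*21503) + 449386/300828 = 345441/(-51921 - 21503) + 449386*(1/300828) = 345441/(-73424) + 224693/150414 = 345441*(-1/73424) + 224693/150414 = -345441/73424 + 224693/150414 = -17730651871/5521998768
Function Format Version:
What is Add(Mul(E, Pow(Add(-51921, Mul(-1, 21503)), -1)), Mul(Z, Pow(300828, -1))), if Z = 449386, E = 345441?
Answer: Rational(-17730651871, 5521998768) ≈ -3.2109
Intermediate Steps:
Add(Mul(E, Pow(Add(-51921, Mul(-1, 21503)), -1)), Mul(Z, Pow(300828, -1))) = Add(Mul(345441, Pow(Add(-51921, Mul(-1, 21503)), -1)), Mul(449386, Pow(300828, -1))) = Add(Mul(345441, Pow(Add(-51921, -21503), -1)), Mul(449386, Rational(1, 300828))) = Add(Mul(345441, Pow(-73424, -1)), Rational(224693, 150414)) = Add(Mul(345441, Rational(-1, 73424)), Rational(224693, 150414)) = Add(Rational(-345441, 73424), Rational(224693, 150414)) = Rational(-17730651871, 5521998768)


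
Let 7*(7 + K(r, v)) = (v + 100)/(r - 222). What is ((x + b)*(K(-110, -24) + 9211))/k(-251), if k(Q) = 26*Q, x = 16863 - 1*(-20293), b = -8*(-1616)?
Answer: -133912220210/1895803 ≈ -70636.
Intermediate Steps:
K(r, v) = -7 + (100 + v)/(7*(-222 + r)) (K(r, v) = -7 + ((v + 100)/(r - 222))/7 = -7 + ((100 + v)/(-222 + r))/7 = -7 + (100 + v)/(7*(-222 + r)))
b = 12928
x = 37156 (x = 16863 + 20293 = 37156)
((x + b)*(K(-110, -24) + 9211))/k(-251) = ((37156 + 12928)*((10978 - 24 - 49*(-110))/(7*(-222 - 110)) + 9211))/((26*(-251))) = (50084*((⅐)*(10978 - 24 + 5390)/(-332) + 9211))/(-6526) = (50084*((⅐)*(-1/332)*16344 + 9211))*(-1/6526) = (50084*(-4086/581 + 9211))*(-1/6526) = (50084*(5347505/581))*(-1/6526) = (267824440420/581)*(-1/6526) = -133912220210/1895803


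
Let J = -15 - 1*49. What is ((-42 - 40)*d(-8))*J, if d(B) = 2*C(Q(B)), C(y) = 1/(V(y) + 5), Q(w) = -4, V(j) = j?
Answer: 10496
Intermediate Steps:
J = -64 (J = -15 - 49 = -64)
C(y) = 1/(5 + y) (C(y) = 1/(y + 5) = 1/(5 + y))
d(B) = 2 (d(B) = 2/(5 - 4) = 2/1 = 2*1 = 2)
((-42 - 40)*d(-8))*J = ((-42 - 40)*2)*(-64) = -82*2*(-64) = -164*(-64) = 10496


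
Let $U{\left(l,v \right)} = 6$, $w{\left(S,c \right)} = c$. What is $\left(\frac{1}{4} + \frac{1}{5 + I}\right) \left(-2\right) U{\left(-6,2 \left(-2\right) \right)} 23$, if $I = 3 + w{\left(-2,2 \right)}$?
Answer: $- \frac{483}{5} \approx -96.6$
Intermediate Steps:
$I = 5$ ($I = 3 + 2 = 5$)
$\left(\frac{1}{4} + \frac{1}{5 + I}\right) \left(-2\right) U{\left(-6,2 \left(-2\right) \right)} 23 = \left(\frac{1}{4} + \frac{1}{5 + 5}\right) \left(-2\right) 6 \cdot 23 = \left(\frac{1}{4} + \frac{1}{10}\right) \left(-2\right) 6 \cdot 23 = \frac{7}{20} \left(-2\right) 6 \cdot 23 = \left(- \frac{7}{10}\right) 6 \cdot 23 = \left(- \frac{21}{5}\right) 23 = - \frac{483}{5}$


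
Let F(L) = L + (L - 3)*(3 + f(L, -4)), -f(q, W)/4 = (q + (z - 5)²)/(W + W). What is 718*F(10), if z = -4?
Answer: 250941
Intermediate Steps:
f(q, W) = -2*(81 + q)/W (f(q, W) = -4*(q + (-4 - 5)²)/(W + W) = -4*(q + (-9)²)/(2*W) = -4*(q + 81)*1/(2*W) = -4*(81 + q)*1/(2*W) = -2*(81 + q)/W)
F(L) = L + (-3 + L)*(87/2 + L/2) (F(L) = L + (L - 3)*(3 + 2*(-81 - L)/(-4)) = L + (-3 + L)*(3 + 2*(-¼)*(-81 - L)) = L + (-3 + L)*(3 + (81/2 + L/2)) = L + (-3 + L)*(87/2 + L/2))
718*F(10) = 718*(-261/2 + (½)*10² + 43*10) = 718*(-261/2 + (½)*100 + 430) = 718*(-261/2 + 50 + 430) = 718*(699/2) = 250941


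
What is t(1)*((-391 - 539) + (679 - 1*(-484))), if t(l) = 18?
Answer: 4194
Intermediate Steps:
t(1)*((-391 - 539) + (679 - 1*(-484))) = 18*((-391 - 539) + (679 - 1*(-484))) = 18*(-930 + (679 + 484)) = 18*(-930 + 1163) = 18*233 = 4194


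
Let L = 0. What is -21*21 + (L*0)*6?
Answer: -441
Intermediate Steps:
-21*21 + (L*0)*6 = -21*21 + (0*0)*6 = -441 + 0*6 = -441 + 0 = -441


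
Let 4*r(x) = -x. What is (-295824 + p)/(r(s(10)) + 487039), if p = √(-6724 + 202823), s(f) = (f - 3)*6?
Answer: -591648/974057 + 2*√196099/974057 ≈ -0.60650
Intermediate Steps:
s(f) = -18 + 6*f (s(f) = (-3 + f)*6 = -18 + 6*f)
r(x) = -x/4 (r(x) = (-x)/4 = -x/4)
p = √196099 ≈ 442.83
(-295824 + p)/(r(s(10)) + 487039) = (-295824 + √196099)/(-(-18 + 6*10)/4 + 487039) = (-295824 + √196099)/(-(-18 + 60)/4 + 487039) = (-295824 + √196099)/(-¼*42 + 487039) = (-295824 + √196099)/(-21/2 + 487039) = (-295824 + √196099)/(974057/2) = (-295824 + √196099)*(2/974057) = -591648/974057 + 2*√196099/974057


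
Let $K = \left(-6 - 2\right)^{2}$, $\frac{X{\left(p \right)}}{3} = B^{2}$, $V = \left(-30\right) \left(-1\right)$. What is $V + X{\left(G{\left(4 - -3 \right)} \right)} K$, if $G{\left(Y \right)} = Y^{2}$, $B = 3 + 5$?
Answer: $12318$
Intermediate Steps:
$V = 30$
$B = 8$
$X{\left(p \right)} = 192$ ($X{\left(p \right)} = 3 \cdot 8^{2} = 3 \cdot 64 = 192$)
$K = 64$ ($K = \left(-8\right)^{2} = 64$)
$V + X{\left(G{\left(4 - -3 \right)} \right)} K = 30 + 192 \cdot 64 = 30 + 12288 = 12318$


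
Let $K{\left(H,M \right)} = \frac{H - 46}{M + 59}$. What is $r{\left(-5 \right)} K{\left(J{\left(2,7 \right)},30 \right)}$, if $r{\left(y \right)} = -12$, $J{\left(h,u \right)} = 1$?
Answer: $\frac{540}{89} \approx 6.0674$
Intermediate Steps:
$K{\left(H,M \right)} = \frac{-46 + H}{59 + M}$
$r{\left(-5 \right)} K{\left(J{\left(2,7 \right)},30 \right)} = - 12 \frac{-46 + 1}{59 + 30} = - 12 \cdot \frac{1}{89} \left(-45\right) = \left(-12\right) \left(- \frac{45}{89}\right) = \frac{540}{89}$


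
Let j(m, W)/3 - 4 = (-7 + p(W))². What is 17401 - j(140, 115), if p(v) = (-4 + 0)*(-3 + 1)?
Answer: 17386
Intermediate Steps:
p(v) = 8 (p(v) = -4*(-2) = 8)
j(m, W) = 15 (j(m, W) = 12 + 3*(-7 + 8)² = 12 + 3*1² = 12 + 3*1 = 12 + 3 = 15)
17401 - j(140, 115) = 17401 - 1*15 = 17401 - 15 = 17386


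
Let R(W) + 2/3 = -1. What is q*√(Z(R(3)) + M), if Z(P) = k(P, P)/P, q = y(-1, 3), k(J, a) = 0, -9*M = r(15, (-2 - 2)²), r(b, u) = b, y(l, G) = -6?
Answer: -2*I*√15 ≈ -7.746*I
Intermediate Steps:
M = -5/3 (M = -⅑*15 = -5/3 ≈ -1.6667)
q = -6
R(W) = -5/3 (R(W) = -⅔ - 1 = -5/3)
Z(P) = 0 (Z(P) = 0/P = 0)
q*√(Z(R(3)) + M) = -6*√(0 - 5/3) = -2*I*√15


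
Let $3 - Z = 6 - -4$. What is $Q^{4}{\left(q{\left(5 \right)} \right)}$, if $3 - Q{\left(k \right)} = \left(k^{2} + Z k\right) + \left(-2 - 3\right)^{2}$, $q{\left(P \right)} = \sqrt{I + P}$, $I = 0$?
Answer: $1663096 - 736344 \sqrt{5} \approx 16581.0$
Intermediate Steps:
$q{\left(P \right)} = \sqrt{P}$ ($q{\left(P \right)} = \sqrt{0 + P} = \sqrt{P}$)
$Z = -7$ ($Z = 3 - \left(6 - -4\right) = 3 - \left(6 + 4\right) = 3 - 10 = -7$)
$Q{\left(k \right)} = -22 - k^{2} + 7 k$ ($Q{\left(k \right)} = 3 - \left(\left(k^{2} - 7 k\right) + \left(-2 - 3\right)^{2}\right) = 3 - \left(\left(k^{2} - 7 k\right) + \left(-5\right)^{2}\right) = 3 - \left(\left(k^{2} - 7 k\right) + 25\right) = 3 - \left(25 + k^{2} - 7 k\right) = -22 - k^{2} + 7 k$)
$Q^{4}{\left(q{\left(5 \right)} \right)} = \left(-22 - \left(\sqrt{5}\right)^{2} + 7 \sqrt{5}\right)^{4} = \left(-22 - 5 + 7 \sqrt{5}\right)^{4} = \left(-27 + 7 \sqrt{5}\right)^{4}$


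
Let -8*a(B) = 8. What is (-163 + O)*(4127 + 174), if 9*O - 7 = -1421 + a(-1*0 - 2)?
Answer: -12395482/9 ≈ -1.3773e+6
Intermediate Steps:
a(B) = -1 (a(B) = -1/8*8 = -1)
O = -1415/9 (O = 7/9 + (-1421 - 1)/9 = 7/9 + (1/9)*(-1422) = 7/9 - 158 = -1415/9 ≈ -157.22)
(-163 + O)*(4127 + 174) = (-163 - 1415/9)*(4127 + 174) = -2882/9*4301 = -12395482/9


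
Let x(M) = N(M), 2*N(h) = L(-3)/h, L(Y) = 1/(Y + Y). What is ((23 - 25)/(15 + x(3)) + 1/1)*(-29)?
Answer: -13543/539 ≈ -25.126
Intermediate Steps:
L(Y) = 1/(2*Y)
N(h) = -1/(12*h) (N(h) = (((1/2)/(-3))/h)/2 = (((1/2)*(-1/3))/h)/2 = (-1/(6*h))/2 = -1/(12*h))
x(M) = -1/(12*M)
((23 - 25)/(15 + x(3)) + 1/1)*(-29) = ((23 - 25)/(15 - 1/12/3) + 1/1)*(-29) = (-2/(15 - 1/12*1/3) + 1)*(-29) = (-2/(15 - 1/36) + 1)*(-29) = (-2/539/36 + 1)*(-29) = (-2*36/539 + 1)*(-29) = (-72/539 + 1)*(-29) = (467/539)*(-29) = -13543/539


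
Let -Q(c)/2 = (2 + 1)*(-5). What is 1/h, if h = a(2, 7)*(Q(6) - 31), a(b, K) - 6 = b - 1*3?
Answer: -⅕ ≈ -0.20000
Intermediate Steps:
a(b, K) = 3 + b (a(b, K) = 6 + (b - 1*3) = 6 + (b - 3) = 6 + (-3 + b) = 3 + b)
Q(c) = 30 (Q(c) = -2*(2 + 1)*(-5) = -6*(-5) = -2*(-15) = 30)
h = -5 (h = (3 + 2)*(30 - 31) = 5*(-1) = -5)
1/h = 1/(-5) = -⅕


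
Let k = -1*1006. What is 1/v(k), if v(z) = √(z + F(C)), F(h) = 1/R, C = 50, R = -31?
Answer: -I*√966797/31187 ≈ -0.031528*I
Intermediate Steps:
F(h) = -1/31 (F(h) = 1/(-31) = -1/31)
k = -1006
v(z) = √(-1/31 + z) (v(z) = √(z - 1/31) = √(-1/31 + z))
1/v(k) = 1/(√(-31 + 961*(-1006))/31) = 1/(√(-31 - 966766)/31) = 1/(√(-966797)/31) = 1/((I*√966797)/31) = 1/(I*√966797/31) = -I*√966797/31187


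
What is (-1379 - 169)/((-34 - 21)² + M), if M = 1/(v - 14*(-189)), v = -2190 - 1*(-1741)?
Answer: -1700478/3322963 ≈ -0.51174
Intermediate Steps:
v = -449 (v = -2190 + 1741 = -449)
M = 1/2197 (M = 1/(-449 - 14*(-189)) = 1/(-449 + 2646) = 1/2197 ≈ 0.00045517)
(-1379 - 169)/((-34 - 21)² + M) = (-1379 - 169)/((-34 - 21)² + 1/2197) = -1548/((-55)² + 1/2197) = -1548/(3025 + 1/2197) = -1548/6645926/2197 = -1548*2197/6645926 = -1700478/3322963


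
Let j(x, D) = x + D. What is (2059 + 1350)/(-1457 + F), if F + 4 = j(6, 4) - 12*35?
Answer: -3409/1871 ≈ -1.8220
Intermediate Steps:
j(x, D) = D + x
F = -414 (F = -4 + ((4 + 6) - 12*35) = -4 + (10 - 420) = -4 - 410 = -414)
(2059 + 1350)/(-1457 + F) = (2059 + 1350)/(-1457 - 414) = 3409/(-1871) = 3409*(-1/1871) = -3409/1871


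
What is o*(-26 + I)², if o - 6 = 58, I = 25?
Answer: 64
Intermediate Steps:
o = 64 (o = 6 + 58 = 64)
o*(-26 + I)² = 64*(-26 + 25)² = 64*(-1)² = 64*1 = 64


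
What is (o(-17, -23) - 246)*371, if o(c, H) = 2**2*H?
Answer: -125398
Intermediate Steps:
o(c, H) = 4*H
(o(-17, -23) - 246)*371 = (4*(-23) - 246)*371 = (-92 - 246)*371 = -338*371 = -125398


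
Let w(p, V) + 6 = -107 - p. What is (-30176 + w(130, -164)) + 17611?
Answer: -12808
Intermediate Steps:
w(p, V) = -113 - p (w(p, V) = -6 + (-107 - p) = -113 - p)
(-30176 + w(130, -164)) + 17611 = (-30176 + (-113 - 1*130)) + 17611 = (-30176 + (-113 - 130)) + 17611 = (-30176 - 243) + 17611 = -30419 + 17611 = -12808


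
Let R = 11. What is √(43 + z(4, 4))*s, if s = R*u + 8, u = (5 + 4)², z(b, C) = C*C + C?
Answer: 2697*√7 ≈ 7135.6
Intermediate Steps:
z(b, C) = C + C² (z(b, C) = C² + C = C + C²)
u = 81 (u = 9² = 81)
s = 899 (s = 11*81 + 8 = 891 + 8 = 899)
√(43 + z(4, 4))*s = √(43 + 4*(1 + 4))*899 = √(43 + 4*5)*899 = √(43 + 20)*899 = √63*899 = (3*√7)*899 = 2697*√7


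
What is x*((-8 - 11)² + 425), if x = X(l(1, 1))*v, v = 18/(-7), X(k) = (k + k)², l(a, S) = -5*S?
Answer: -1414800/7 ≈ -2.0211e+5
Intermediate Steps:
X(k) = 4*k² (X(k) = (2*k)² = 4*k²)
v = -18/7 (v = 18*(-⅐) = -18/7 ≈ -2.5714)
x = -1800/7 (x = (4*(-5*1)²)*(-18/7) = (4*(-5)²)*(-18/7) = (4*25)*(-18/7) = 100*(-18/7) = -1800/7 ≈ -257.14)
x*((-8 - 11)² + 425) = -1800*((-8 - 11)² + 425)/7 = -1800*((-19)² + 425)/7 = -1800*(361 + 425)/7 = -1800/7*786 = -1414800/7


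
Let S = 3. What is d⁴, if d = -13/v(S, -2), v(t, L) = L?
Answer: 28561/16 ≈ 1785.1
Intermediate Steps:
d = 13/2 (d = -13/(-2) = -13*(-½) = 13/2 ≈ 6.5000)
d⁴ = (13/2)⁴ = 28561/16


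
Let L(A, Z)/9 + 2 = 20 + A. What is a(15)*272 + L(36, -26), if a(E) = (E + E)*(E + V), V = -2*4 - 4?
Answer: 24966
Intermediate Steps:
L(A, Z) = 162 + 9*A (L(A, Z) = -18 + 9*(20 + A) = -18 + (180 + 9*A) = 162 + 9*A)
V = -12 (V = -8 - 4 = -12)
a(E) = 2*E*(-12 + E) (a(E) = (E + E)*(E - 12) = (2*E)*(-12 + E) = 2*E*(-12 + E))
a(15)*272 + L(36, -26) = (2*15*(-12 + 15))*272 + (162 + 9*36) = (2*15*3)*272 + (162 + 324) = 90*272 + 486 = 24480 + 486 = 24966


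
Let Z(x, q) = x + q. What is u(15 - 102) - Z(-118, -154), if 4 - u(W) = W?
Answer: 363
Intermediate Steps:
u(W) = 4 - W
Z(x, q) = q + x
u(15 - 102) - Z(-118, -154) = (4 - (15 - 102)) - (-154 - 118) = (4 - 1*(-87)) - 1*(-272) = (4 + 87) + 272 = 91 + 272 = 363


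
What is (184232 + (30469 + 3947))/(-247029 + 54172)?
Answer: -218648/192857 ≈ -1.1337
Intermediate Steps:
(184232 + (30469 + 3947))/(-247029 + 54172) = (184232 + 34416)/(-192857) = 218648*(-1/192857) = -218648/192857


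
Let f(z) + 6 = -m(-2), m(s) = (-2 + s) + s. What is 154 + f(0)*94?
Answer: 154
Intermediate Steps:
m(s) = -2 + 2*s
f(z) = 0 (f(z) = -6 - (-2 + 2*(-2)) = -6 - (-2 - 4) = -6 - 1*(-6) = -6 + 6 = 0)
154 + f(0)*94 = 154 + 0*94 = 154 + 0 = 154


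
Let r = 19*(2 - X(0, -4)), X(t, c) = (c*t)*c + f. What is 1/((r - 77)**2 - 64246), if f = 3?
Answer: -1/55030 ≈ -1.8172e-5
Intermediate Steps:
X(t, c) = 3 + t*c**2 (X(t, c) = (c*t)*c + 3 = t*c**2 + 3 = 3 + t*c**2)
r = -19 (r = 19*(2 - (3 + 0*(-4)**2)) = 19*(2 - (3 + 0*16)) = 19*(2 - (3 + 0)) = 19*(2 - 1*3) = 19*(2 - 3) = 19*(-1) = -19)
1/((r - 77)**2 - 64246) = 1/((-19 - 77)**2 - 64246) = 1/((-96)**2 - 64246) = 1/(9216 - 64246) = 1/(-55030) = -1/55030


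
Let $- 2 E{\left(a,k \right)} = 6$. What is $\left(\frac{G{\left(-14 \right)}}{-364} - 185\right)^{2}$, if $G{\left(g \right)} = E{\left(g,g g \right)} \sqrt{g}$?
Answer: $\frac{323905391}{9464} - \frac{555 i \sqrt{14}}{182} \approx 34225.0 - 11.41 i$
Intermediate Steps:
$E{\left(a,k \right)} = -3$ ($E{\left(a,k \right)} = \left(- \frac{1}{2}\right) 6 = -3$)
$G{\left(g \right)} = - 3 \sqrt{g}$
$\left(\frac{G{\left(-14 \right)}}{-364} - 185\right)^{2} = \left(\frac{\left(-3\right) \sqrt{-14}}{-364} - 185\right)^{2} = \left(- 3 i \sqrt{14} \left(- \frac{1}{364}\right) - 185\right)^{2} = \left(\frac{3 i \sqrt{14}}{364} - 185\right)^{2} = \left(-185 + \frac{3 i \sqrt{14}}{364}\right)^{2}$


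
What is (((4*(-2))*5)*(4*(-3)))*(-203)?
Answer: -97440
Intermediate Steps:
(((4*(-2))*5)*(4*(-3)))*(-203) = (-8*5*(-12))*(-203) = -40*(-12)*(-203) = 480*(-203) = -97440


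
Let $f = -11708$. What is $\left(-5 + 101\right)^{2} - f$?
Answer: $20924$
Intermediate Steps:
$\left(-5 + 101\right)^{2} - f = \left(-5 + 101\right)^{2} - -11708 = 96^{2} + 11708 = 9216 + 11708 = 20924$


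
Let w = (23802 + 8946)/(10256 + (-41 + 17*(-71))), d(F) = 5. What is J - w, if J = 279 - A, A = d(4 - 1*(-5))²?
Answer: 563821/2252 ≈ 250.36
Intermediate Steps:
w = 8187/2252 (w = 32748/(10256 + (-41 - 1207)) = 32748/(10256 - 1248) = 32748/9008 = 32748*(1/9008) = 8187/2252 ≈ 3.6354)
A = 25 (A = 5² = 25)
J = 254 (J = 279 - 1*25 = 279 - 25 = 254)
J - w = 254 - 1*8187/2252 = 254 - 8187/2252 = 563821/2252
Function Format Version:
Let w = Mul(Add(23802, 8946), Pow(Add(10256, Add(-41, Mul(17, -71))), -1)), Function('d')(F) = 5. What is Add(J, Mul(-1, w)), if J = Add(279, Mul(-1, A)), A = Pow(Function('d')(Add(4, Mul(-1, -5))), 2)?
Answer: Rational(563821, 2252) ≈ 250.36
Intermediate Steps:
w = Rational(8187, 2252) (w = Mul(32748, Pow(Add(10256, Add(-41, -1207)), -1)) = Mul(32748, Pow(Add(10256, -1248), -1)) = Mul(32748, Pow(9008, -1)) = Mul(32748, Rational(1, 9008)) = Rational(8187, 2252) ≈ 3.6354)
A = 25 (A = Pow(5, 2) = 25)
J = 254 (J = Add(279, Mul(-1, 25)) = Add(279, -25) = 254)
Add(J, Mul(-1, w)) = Add(254, Mul(-1, Rational(8187, 2252))) = Add(254, Rational(-8187, 2252)) = Rational(563821, 2252)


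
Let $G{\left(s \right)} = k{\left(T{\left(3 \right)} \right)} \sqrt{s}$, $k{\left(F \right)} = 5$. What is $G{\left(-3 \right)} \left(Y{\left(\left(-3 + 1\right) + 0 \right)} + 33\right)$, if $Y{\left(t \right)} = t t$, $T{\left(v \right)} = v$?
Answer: $185 i \sqrt{3} \approx 320.43 i$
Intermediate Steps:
$Y{\left(t \right)} = t^{2}$
$G{\left(s \right)} = 5 \sqrt{s}$
$G{\left(-3 \right)} \left(Y{\left(\left(-3 + 1\right) + 0 \right)} + 33\right) = 5 \sqrt{-3} \left(\left(\left(-3 + 1\right) + 0\right)^{2} + 33\right) = 5 i \sqrt{3} \left(\left(-2 + 0\right)^{2} + 33\right) = 5 i \sqrt{3} \left(\left(-2\right)^{2} + 33\right) = 5 i \sqrt{3} \left(4 + 33\right) = 5 i \sqrt{3} \cdot 37 = 185 i \sqrt{3}$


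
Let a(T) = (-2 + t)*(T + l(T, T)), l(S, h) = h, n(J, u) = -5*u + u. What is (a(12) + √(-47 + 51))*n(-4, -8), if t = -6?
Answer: -6080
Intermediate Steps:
n(J, u) = -4*u
a(T) = -16*T (a(T) = (-2 - 6)*(T + T) = -16*T)
(a(12) + √(-47 + 51))*n(-4, -8) = (-16*12 + √(-47 + 51))*(-4*(-8)) = (-192 + √4)*32 = (-192 + 2)*32 = -190*32 = -6080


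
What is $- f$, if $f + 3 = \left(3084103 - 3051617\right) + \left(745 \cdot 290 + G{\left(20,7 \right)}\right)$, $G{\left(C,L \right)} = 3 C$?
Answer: $-248593$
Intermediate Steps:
$f = 248593$ ($f = -3 + \left(\left(3084103 - 3051617\right) + \left(745 \cdot 290 + 3 \cdot 20\right)\right) = -3 + \left(32486 + \left(216050 + 60\right)\right) = -3 + \left(32486 + 216110\right) = -3 + 248596 = 248593$)
$- f = \left(-1\right) 248593 = -248593$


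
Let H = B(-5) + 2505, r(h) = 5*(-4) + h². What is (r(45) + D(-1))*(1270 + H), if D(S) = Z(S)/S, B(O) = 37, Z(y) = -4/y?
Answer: 7627812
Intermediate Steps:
D(S) = -4/S² (D(S) = (-4/S)/S = -4/S²)
r(h) = -20 + h²
H = 2542 (H = 37 + 2505 = 2542)
(r(45) + D(-1))*(1270 + H) = ((-20 + 45²) - 4/(-1)²)*(1270 + 2542) = ((-20 + 2025) - 4*1)*3812 = (2005 - 4)*3812 = 2001*3812 = 7627812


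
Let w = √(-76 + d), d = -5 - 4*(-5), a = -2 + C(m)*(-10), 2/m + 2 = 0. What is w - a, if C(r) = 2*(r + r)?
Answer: -38 + I*√61 ≈ -38.0 + 7.8102*I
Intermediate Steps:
m = -1 (m = 2/(-2 + 0) = 2/(-2) = 2*(-½) = -1)
C(r) = 4*r (C(r) = 2*(2*r) = 4*r)
a = 38 (a = -2 + (4*(-1))*(-10) = -2 - 4*(-10) = -2 + 40 = 38)
d = 15 (d = -5 + 20 = 15)
w = I*√61 (w = √(-76 + 15) = √(-61) = I*√61 ≈ 7.8102*I)
w - a = I*√61 - 1*38 = I*√61 - 38 = -38 + I*√61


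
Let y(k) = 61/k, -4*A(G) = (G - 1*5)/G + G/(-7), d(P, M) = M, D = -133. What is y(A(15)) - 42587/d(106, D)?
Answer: 2001689/4123 ≈ 485.49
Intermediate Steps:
A(G) = G/28 - (-5 + G)/(4*G) (A(G) = -((G - 1*5)/G + G/(-7))/4 = -((G - 5)/G + G*(-⅐))/4 = -((-5 + G)/G - G/7)/4 = -(-G/7 + (-5 + G)/G)/4 = G/28 - (-5 + G)/(4*G))
y(A(15)) - 42587/d(106, D) = 61/(((1/28)*(35 + 15*(-7 + 15))/15)) - 42587/(-133) = 61/(((1/28)*(1/15)*(35 + 15*8))) - 42587*(-1/133) = 61/(((1/28)*(1/15)*(35 + 120))) + 42587/133 = 61/(((1/28)*(1/15)*155)) + 42587/133 = 61/(31/84) + 42587/133 = 61*(84/31) + 42587/133 = 5124/31 + 42587/133 = 2001689/4123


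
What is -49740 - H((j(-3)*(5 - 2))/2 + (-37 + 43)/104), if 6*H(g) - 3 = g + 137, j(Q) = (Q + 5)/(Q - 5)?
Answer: -31052287/624 ≈ -49763.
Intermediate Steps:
j(Q) = (5 + Q)/(-5 + Q)
H(g) = 70/3 + g/6 (H(g) = 1/2 + (g + 137)/6 = 1/2 + (137 + g)/6 = 1/2 + (137/6 + g/6) = 70/3 + g/6)
-49740 - H((j(-3)*(5 - 2))/2 + (-37 + 43)/104) = -49740 - (70/3 + ((((5 - 3)/(-5 - 3))*(5 - 2))/2 + (-37 + 43)/104)/6) = -49740 - (70/3 + (((2/(-8))*3)*(1/2) + 6*(1/104))/6) = -49740 - (70/3 + ((-1/8*2*3)*(1/2) + 3/52)/6) = -49740 - (70/3 + (-1/4*3*(1/2) + 3/52)/6) = -49740 - (70/3 + (-3/4*1/2 + 3/52)/6) = -49740 - (70/3 + (-3/8 + 3/52)/6) = -49740 - (70/3 + (1/6)*(-33/104)) = -49740 - (70/3 - 11/208) = -49740 - 1*14527/624 = -49740 - 14527/624 = -31052287/624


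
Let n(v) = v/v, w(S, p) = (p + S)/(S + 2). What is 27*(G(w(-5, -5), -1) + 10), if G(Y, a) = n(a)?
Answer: 297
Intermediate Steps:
w(S, p) = (S + p)/(2 + S)
n(v) = 1
G(Y, a) = 1
27*(G(w(-5, -5), -1) + 10) = 27*(1 + 10) = 27*11 = 297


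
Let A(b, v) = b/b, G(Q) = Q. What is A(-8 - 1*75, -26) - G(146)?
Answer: -145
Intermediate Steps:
A(b, v) = 1
A(-8 - 1*75, -26) - G(146) = 1 - 1*146 = 1 - 146 = -145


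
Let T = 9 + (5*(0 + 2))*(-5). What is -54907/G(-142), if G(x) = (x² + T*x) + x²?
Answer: -54907/46150 ≈ -1.1898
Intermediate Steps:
T = -41 (T = 9 + (5*2)*(-5) = 9 + 10*(-5) = 9 - 50 = -41)
G(x) = -41*x + 2*x² (G(x) = (x² - 41*x) + x² = -41*x + 2*x²)
-54907/G(-142) = -54907*(-1/(142*(-41 + 2*(-142)))) = -54907*(-1/(142*(-41 - 284))) = -54907/((-142*(-325))) = -54907/46150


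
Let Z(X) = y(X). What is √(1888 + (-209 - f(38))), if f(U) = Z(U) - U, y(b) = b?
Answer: √1679 ≈ 40.976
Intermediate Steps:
Z(X) = X
f(U) = 0 (f(U) = U - U = 0)
√(1888 + (-209 - f(38))) = √(1888 + (-209 - 1*0)) = √(1888 + (-209 + 0)) = √(1888 - 209) = √1679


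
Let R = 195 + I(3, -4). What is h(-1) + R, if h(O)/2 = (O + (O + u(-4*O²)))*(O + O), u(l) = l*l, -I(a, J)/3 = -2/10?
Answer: 698/5 ≈ 139.60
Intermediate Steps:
I(a, J) = ⅗ (I(a, J) = -(-6)/10 = -3*(-⅕) = ⅗)
u(l) = l²
R = 978/5 (R = 195 + ⅗ = 978/5 ≈ 195.60)
h(O) = 4*O*(2*O + 16*O⁴) (h(O) = 2*((O + (O + (-4*O²)²))*(O + O)) = 2*((O + (O + 16*O⁴))*(2*O)) = 2*((2*O + 16*O⁴)*(2*O)) = 2*(2*O*(2*O + 16*O⁴)) = 4*O*(2*O + 16*O⁴))
h(-1) + R = (-1)²*(8 + 64*(-1)³) + 978/5 = 1*(8 + 64*(-1)) + 978/5 = 1*(8 - 64) + 978/5 = 1*(-56) + 978/5 = -56 + 978/5 = 698/5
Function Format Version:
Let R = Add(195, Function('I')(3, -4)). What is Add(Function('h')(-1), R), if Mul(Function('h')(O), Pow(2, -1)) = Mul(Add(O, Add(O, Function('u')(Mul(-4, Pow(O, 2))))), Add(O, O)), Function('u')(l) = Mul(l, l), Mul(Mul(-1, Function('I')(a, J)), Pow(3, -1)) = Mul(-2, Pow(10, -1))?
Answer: Rational(698, 5) ≈ 139.60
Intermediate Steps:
Function('I')(a, J) = Rational(3, 5) (Function('I')(a, J) = Mul(-3, Mul(-2, Pow(10, -1))) = Mul(-3, Mul(-2, Rational(1, 10))) = Mul(-3, Rational(-1, 5)) = Rational(3, 5))
Function('u')(l) = Pow(l, 2)
R = Rational(978, 5) (R = Add(195, Rational(3, 5)) = Rational(978, 5) ≈ 195.60)
Function('h')(O) = Mul(4, O, Add(Mul(2, O), Mul(16, Pow(O, 4)))) (Function('h')(O) = Mul(2, Mul(Add(O, Add(O, Pow(Mul(-4, Pow(O, 2)), 2))), Add(O, O))) = Mul(2, Mul(Add(O, Add(O, Mul(16, Pow(O, 4)))), Mul(2, O))) = Mul(2, Mul(Add(Mul(2, O), Mul(16, Pow(O, 4))), Mul(2, O))) = Mul(2, Mul(2, O, Add(Mul(2, O), Mul(16, Pow(O, 4))))) = Mul(4, O, Add(Mul(2, O), Mul(16, Pow(O, 4)))))
Add(Function('h')(-1), R) = Add(Mul(Pow(-1, 2), Add(8, Mul(64, Pow(-1, 3)))), Rational(978, 5)) = Add(Mul(1, Add(8, Mul(64, -1))), Rational(978, 5)) = Add(Mul(1, Add(8, -64)), Rational(978, 5)) = Add(Mul(1, -56), Rational(978, 5)) = Add(-56, Rational(978, 5)) = Rational(698, 5)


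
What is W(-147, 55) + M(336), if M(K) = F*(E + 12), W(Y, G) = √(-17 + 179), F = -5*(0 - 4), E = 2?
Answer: 280 + 9*√2 ≈ 292.73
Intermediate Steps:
F = 20 (F = -5*(-4) = 20)
W(Y, G) = 9*√2 (W(Y, G) = √162 = 9*√2)
M(K) = 280 (M(K) = 20*(2 + 12) = 20*14 = 280)
W(-147, 55) + M(336) = 9*√2 + 280 = 280 + 9*√2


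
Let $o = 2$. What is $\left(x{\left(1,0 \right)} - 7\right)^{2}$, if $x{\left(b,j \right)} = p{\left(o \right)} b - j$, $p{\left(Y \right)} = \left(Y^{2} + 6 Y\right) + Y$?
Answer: $121$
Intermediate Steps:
$p{\left(Y \right)} = Y^{2} + 7 Y$
$x{\left(b,j \right)} = - j + 18 b$ ($x{\left(b,j \right)} = 2 \left(7 + 2\right) b - j = 2 \cdot 9 b - j = 18 b - j = - j + 18 b$)
$\left(x{\left(1,0 \right)} - 7\right)^{2} = \left(\left(\left(-1\right) 0 + 18 \cdot 1\right) - 7\right)^{2} = \left(\left(0 + 18\right) - 7\right)^{2} = \left(18 - 7\right)^{2} = 11^{2} = 121$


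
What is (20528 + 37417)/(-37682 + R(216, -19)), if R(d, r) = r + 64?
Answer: -57945/37637 ≈ -1.5396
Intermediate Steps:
R(d, r) = 64 + r
(20528 + 37417)/(-37682 + R(216, -19)) = (20528 + 37417)/(-37682 + (64 - 19)) = 57945/(-37682 + 45) = 57945/(-37637) = 57945*(-1/37637) = -57945/37637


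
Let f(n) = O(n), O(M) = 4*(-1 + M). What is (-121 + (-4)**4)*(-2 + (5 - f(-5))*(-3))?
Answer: -12015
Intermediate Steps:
O(M) = -4 + 4*M
f(n) = -4 + 4*n
(-121 + (-4)**4)*(-2 + (5 - f(-5))*(-3)) = (-121 + (-4)**4)*(-2 + (5 - (-4 + 4*(-5)))*(-3)) = (-121 + 256)*(-2 + (5 - (-4 - 20))*(-3)) = 135*(-2 + (5 - 1*(-24))*(-3)) = 135*(-2 + (5 + 24)*(-3)) = 135*(-2 + 29*(-3)) = 135*(-2 - 87) = 135*(-89) = -12015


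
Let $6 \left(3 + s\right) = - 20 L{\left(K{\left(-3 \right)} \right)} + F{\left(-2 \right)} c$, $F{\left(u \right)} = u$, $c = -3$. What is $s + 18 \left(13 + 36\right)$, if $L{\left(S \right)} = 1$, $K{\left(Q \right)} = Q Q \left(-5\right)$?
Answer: $\frac{2630}{3} \approx 876.67$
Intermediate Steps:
$K{\left(Q \right)} = - 5 Q^{2}$ ($K{\left(Q \right)} = Q^{2} \left(-5\right) = - 5 Q^{2}$)
$s = - \frac{16}{3}$ ($s = -3 + \frac{\left(-20\right) 1 - -6}{6} = -3 + \frac{-20 + 6}{6} = -3 + \frac{1}{6} \left(-14\right) = -3 - \frac{7}{3} = - \frac{16}{3} \approx -5.3333$)
$s + 18 \left(13 + 36\right) = - \frac{16}{3} + 18 \left(13 + 36\right) = - \frac{16}{3} + 18 \cdot 49 = - \frac{16}{3} + 882 = \frac{2630}{3}$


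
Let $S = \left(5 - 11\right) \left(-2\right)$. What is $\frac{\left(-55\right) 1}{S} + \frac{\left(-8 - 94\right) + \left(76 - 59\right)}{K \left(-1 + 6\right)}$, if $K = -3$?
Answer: $\frac{13}{12} \approx 1.0833$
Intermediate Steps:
$S = 12$ ($S = \left(-6\right) \left(-2\right) = 12$)
$\frac{\left(-55\right) 1}{S} + \frac{\left(-8 - 94\right) + \left(76 - 59\right)}{K \left(-1 + 6\right)} = \frac{\left(-55\right) 1}{12} + \frac{\left(-8 - 94\right) + \left(76 - 59\right)}{\left(-3\right) \left(-1 + 6\right)} = \left(-55\right) \frac{1}{12} + \frac{-102 + \left(76 - 59\right)}{\left(-3\right) 5} = - \frac{55}{12} + \frac{-102 + 17}{-15} = - \frac{55}{12} - - \frac{17}{3} = - \frac{55}{12} + \frac{17}{3} = \frac{13}{12}$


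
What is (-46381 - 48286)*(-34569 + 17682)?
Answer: 1598641629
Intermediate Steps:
(-46381 - 48286)*(-34569 + 17682) = -94667*(-16887) = 1598641629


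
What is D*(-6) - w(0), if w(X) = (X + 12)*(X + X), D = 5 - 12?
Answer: 42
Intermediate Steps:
D = -7
w(X) = 2*X*(12 + X) (w(X) = (12 + X)*(2*X) = 2*X*(12 + X))
D*(-6) - w(0) = -7*(-6) - 2*0*(12 + 0) = 42 - 2*0*12 = 42 - 1*0 = 42 + 0 = 42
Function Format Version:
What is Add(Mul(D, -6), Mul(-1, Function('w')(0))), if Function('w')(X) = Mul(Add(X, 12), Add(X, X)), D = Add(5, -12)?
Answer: 42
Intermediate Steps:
D = -7
Function('w')(X) = Mul(2, X, Add(12, X)) (Function('w')(X) = Mul(Add(12, X), Mul(2, X)) = Mul(2, X, Add(12, X)))
Add(Mul(D, -6), Mul(-1, Function('w')(0))) = Add(Mul(-7, -6), Mul(-1, Mul(2, 0, Add(12, 0)))) = Add(42, Mul(-1, Mul(2, 0, 12))) = Add(42, Mul(-1, 0)) = Add(42, 0) = 42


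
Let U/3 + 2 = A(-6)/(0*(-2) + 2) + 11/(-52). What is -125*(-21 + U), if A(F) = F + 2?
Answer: 218625/52 ≈ 4204.3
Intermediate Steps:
A(F) = 2 + F
U = -657/52 (U = -6 + 3*((2 - 6)/(0*(-2) + 2) + 11/(-52)) = -6 + 3*(-4/(0 + 2) + 11*(-1/52)) = -6 + 3*(-4/2 - 11/52) = -6 + 3*(-4*1/2 - 11/52) = -6 + 3*(-2 - 11/52) = -6 + 3*(-115/52) = -6 - 345/52 = -657/52 ≈ -12.635)
-125*(-21 + U) = -125*(-21 - 657/52) = -125*(-1749/52) = 218625/52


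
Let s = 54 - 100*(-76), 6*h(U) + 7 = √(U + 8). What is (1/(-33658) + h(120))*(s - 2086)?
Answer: -109323968/16829 + 7424*√2 ≈ 4003.0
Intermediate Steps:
h(U) = -7/6 + √(8 + U)/6 (h(U) = -7/6 + √(U + 8)/6 = -7/6 + √(8 + U)/6)
s = 7654 (s = 54 + 7600 = 7654)
(1/(-33658) + h(120))*(s - 2086) = (1/(-33658) + (-7/6 + √(8 + 120)/6))*(7654 - 2086) = (-1/33658 + (-7/6 + √128/6))*5568 = (-1/33658 + (-7/6 + (8*√2)/6))*5568 = (-1/33658 + (-7/6 + 4*√2/3))*5568 = (-58903/50487 + 4*√2/3)*5568 = -109323968/16829 + 7424*√2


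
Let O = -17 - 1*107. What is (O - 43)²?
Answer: 27889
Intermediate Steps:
O = -124 (O = -17 - 107 = -124)
(O - 43)² = (-124 - 43)² = (-167)² = 27889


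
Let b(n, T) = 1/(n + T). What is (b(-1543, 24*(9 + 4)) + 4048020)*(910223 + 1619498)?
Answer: 12605884637649299/1231 ≈ 1.0240e+13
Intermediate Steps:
b(n, T) = 1/(T + n)
(b(-1543, 24*(9 + 4)) + 4048020)*(910223 + 1619498) = (1/(24*(9 + 4) - 1543) + 4048020)*(910223 + 1619498) = (1/(24*13 - 1543) + 4048020)*2529721 = (1/(312 - 1543) + 4048020)*2529721 = (1/(-1231) + 4048020)*2529721 = (-1/1231 + 4048020)*2529721 = (4983112619/1231)*2529721 = 12605884637649299/1231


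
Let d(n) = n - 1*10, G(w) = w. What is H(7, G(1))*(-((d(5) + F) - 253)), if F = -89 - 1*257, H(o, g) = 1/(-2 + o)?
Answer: 604/5 ≈ 120.80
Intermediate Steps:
F = -346 (F = -89 - 257 = -346)
d(n) = -10 + n (d(n) = n - 10 = -10 + n)
H(7, G(1))*(-((d(5) + F) - 253)) = (-(((-10 + 5) - 346) - 253))/(-2 + 7) = (-((-5 - 346) - 253))/5 = (-(-351 - 253))/5 = (-1*(-604))/5 = (⅕)*604 = 604/5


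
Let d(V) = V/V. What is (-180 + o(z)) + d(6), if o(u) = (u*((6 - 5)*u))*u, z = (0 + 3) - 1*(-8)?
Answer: 1152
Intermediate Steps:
d(V) = 1
z = 11 (z = 3 + 8 = 11)
o(u) = u**3 (o(u) = (u*(1*u))*u = (u*u)*u = u**2*u = u**3)
(-180 + o(z)) + d(6) = (-180 + 11**3) + 1 = (-180 + 1331) + 1 = 1151 + 1 = 1152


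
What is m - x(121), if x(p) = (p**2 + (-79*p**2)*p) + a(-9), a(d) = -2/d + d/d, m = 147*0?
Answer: 1259448091/9 ≈ 1.3994e+8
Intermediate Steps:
m = 0
a(d) = 1 - 2/d (a(d) = -2/d + 1 = 1 - 2/d)
x(p) = 11/9 + p**2 - 79*p**3 (x(p) = (p**2 + (-79*p**2)*p) + (-2 - 9)/(-9) = (p**2 - 79*p**3) - 1/9*(-11) = (p**2 - 79*p**3) + 11/9 = 11/9 + p**2 - 79*p**3)
m - x(121) = 0 - (11/9 + 121**2 - 79*121**3) = 0 - (11/9 + 14641 - 79*1771561) = 0 - (11/9 + 14641 - 139953319) = 0 - 1*(-1259448091/9) = 0 + 1259448091/9 = 1259448091/9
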